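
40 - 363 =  - 323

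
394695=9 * 43855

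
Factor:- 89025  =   - 3^1 * 5^2*1187^1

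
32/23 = 1+9/23=   1.39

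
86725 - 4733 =81992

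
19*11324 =215156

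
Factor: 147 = 3^1*7^2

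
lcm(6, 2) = 6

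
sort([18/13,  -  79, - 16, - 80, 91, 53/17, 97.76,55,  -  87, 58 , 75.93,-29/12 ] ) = [  -  87, - 80, - 79, - 16,  -  29/12 , 18/13,53/17, 55, 58, 75.93, 91, 97.76]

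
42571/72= 42571/72 = 591.26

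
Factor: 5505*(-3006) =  -2^1*3^3*5^1*167^1*367^1 = -16548030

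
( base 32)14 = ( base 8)44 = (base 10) 36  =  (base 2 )100100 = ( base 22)1e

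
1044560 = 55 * 18992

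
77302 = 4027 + 73275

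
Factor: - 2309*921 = -2126589 = -3^1*307^1*2309^1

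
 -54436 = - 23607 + -30829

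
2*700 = 1400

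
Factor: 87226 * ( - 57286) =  - 4996828636 = - 2^2*28643^1*43613^1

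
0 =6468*0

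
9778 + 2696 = 12474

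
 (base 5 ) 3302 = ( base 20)12C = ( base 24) ik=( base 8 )704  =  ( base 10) 452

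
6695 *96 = 642720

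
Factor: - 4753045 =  - 5^1 * 11^1*89^1*971^1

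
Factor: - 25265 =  - 5^1 * 31^1*163^1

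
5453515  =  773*7055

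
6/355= 6/355  =  0.02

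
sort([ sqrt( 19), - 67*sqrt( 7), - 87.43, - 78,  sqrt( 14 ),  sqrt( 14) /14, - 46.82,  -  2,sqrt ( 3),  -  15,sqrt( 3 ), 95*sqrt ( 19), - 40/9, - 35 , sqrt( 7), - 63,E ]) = [ - 67*sqrt( 7), - 87.43, - 78,-63,  -  46.82, - 35,  -  15, - 40/9, - 2,sqrt (14)/14, sqrt(3 ),sqrt( 3),  sqrt( 7 ), E , sqrt(14 ), sqrt( 19 ), 95*sqrt (19 )]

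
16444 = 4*4111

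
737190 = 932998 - 195808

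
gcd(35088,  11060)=4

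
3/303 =1/101 = 0.01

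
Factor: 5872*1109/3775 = 6512048/3775=2^4*5^( - 2 )*151^( - 1 )*367^1*1109^1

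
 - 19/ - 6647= 19/6647 = 0.00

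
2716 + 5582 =8298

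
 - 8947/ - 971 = 9 + 208/971 = 9.21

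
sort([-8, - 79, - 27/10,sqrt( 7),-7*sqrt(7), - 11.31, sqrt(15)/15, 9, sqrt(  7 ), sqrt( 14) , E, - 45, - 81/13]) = [ - 79,- 45, - 7*sqrt(7 ), - 11.31, - 8, - 81/13, - 27/10, sqrt(15 )/15,sqrt( 7 ), sqrt(7), E , sqrt( 14 ), 9]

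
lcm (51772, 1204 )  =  51772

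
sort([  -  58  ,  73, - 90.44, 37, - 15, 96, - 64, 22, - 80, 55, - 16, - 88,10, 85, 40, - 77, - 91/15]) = [ - 90.44 , - 88, - 80 ,-77, - 64, - 58, - 16, -15, - 91/15, 10,  22, 37, 40, 55,73, 85, 96] 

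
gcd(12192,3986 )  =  2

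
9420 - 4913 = 4507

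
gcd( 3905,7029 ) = 781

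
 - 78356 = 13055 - 91411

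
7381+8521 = 15902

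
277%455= 277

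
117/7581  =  39/2527  =  0.02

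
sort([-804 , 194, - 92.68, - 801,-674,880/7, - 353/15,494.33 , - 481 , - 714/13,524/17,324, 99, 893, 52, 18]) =[ - 804,-801, - 674,  -  481, - 92.68, - 714/13, - 353/15,18 , 524/17, 52, 99 , 880/7 , 194, 324,494.33, 893] 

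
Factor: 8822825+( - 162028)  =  8660797^1 = 8660797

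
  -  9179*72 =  - 660888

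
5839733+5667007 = 11506740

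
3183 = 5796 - 2613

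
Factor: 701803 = 19^1*43^1*859^1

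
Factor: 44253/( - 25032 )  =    -  99/56 = -  2^(  -  3 )*3^2*7^( - 1 )* 11^1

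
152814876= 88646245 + 64168631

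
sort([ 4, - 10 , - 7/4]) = [ - 10, - 7/4,4]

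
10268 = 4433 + 5835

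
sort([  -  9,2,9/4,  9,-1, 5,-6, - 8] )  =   [ - 9, - 8 ,-6, - 1 , 2,9/4 , 5,9]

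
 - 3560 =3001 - 6561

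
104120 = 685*152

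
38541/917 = 42 + 27/917=42.03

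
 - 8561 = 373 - 8934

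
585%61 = 36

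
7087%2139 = 670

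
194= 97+97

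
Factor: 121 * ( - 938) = - 2^1*7^1 * 11^2*67^1 = -113498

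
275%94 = 87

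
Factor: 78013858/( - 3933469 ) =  - 2^1  *13^1  *83^1*36151^1*3933469^ ( - 1)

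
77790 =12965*6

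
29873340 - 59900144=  - 30026804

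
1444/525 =2 + 394/525  =  2.75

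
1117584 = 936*1194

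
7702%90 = 52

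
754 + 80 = 834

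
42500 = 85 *500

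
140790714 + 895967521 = 1036758235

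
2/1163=2/1163=0.00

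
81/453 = 27/151 = 0.18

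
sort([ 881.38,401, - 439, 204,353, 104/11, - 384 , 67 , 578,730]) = [ - 439,-384,104/11, 67, 204,353, 401, 578,730, 881.38]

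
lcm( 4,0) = 0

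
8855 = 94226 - 85371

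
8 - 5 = 3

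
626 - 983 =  - 357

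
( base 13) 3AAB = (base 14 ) 30d8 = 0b10000011100110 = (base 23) fl4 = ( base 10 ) 8422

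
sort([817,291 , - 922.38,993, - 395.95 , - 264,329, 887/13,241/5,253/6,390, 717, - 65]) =[ - 922.38 , - 395.95, - 264,-65, 253/6,241/5, 887/13, 291,329,390,717,817,  993 ]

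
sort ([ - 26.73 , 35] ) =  [ - 26.73,35 ] 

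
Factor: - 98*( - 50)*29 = 2^2*5^2*7^2*29^1 = 142100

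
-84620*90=  -  7615800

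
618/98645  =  618/98645=0.01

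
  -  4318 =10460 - 14778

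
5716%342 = 244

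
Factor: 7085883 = 3^1*7^1*383^1 *881^1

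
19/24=19/24=0.79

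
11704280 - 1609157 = 10095123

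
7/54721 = 7/54721 = 0.00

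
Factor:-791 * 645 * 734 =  - 2^1 * 3^1* 5^1*7^1*43^1 * 113^1*367^1 = - 374483130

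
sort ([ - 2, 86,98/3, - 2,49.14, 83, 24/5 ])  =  [ - 2, - 2,24/5,98/3 , 49.14, 83,86 ]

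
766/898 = 383/449  =  0.85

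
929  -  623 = 306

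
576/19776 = 3/103 = 0.03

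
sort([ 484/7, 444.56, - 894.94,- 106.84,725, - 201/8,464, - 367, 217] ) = [-894.94,- 367,-106.84,-201/8, 484/7,217, 444.56, 464,  725]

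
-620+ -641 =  - 1261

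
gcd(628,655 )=1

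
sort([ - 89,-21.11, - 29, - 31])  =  [ - 89,- 31, - 29,-21.11] 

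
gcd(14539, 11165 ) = 7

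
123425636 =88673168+34752468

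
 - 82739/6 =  - 82739/6 = -13789.83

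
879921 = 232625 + 647296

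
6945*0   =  0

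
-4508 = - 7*644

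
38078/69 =38078/69 = 551.86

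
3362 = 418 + 2944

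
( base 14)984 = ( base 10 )1880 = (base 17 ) 68a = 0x758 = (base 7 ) 5324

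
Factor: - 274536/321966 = -492/577 = - 2^2*3^1*41^1*577^( - 1) 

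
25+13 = 38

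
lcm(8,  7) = 56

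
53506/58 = 26753/29= 922.52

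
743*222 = 164946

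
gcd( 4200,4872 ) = 168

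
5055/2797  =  5055/2797= 1.81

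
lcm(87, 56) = 4872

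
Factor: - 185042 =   -  2^1*11^1*13^1*647^1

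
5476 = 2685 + 2791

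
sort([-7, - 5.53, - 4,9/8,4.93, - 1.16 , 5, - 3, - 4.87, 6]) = [ - 7, - 5.53, - 4.87, - 4, - 3, - 1.16,9/8, 4.93, 5,6 ] 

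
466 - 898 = - 432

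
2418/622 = 1209/311 = 3.89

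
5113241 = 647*7903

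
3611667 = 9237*391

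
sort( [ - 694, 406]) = [ - 694,406 ] 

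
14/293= 14/293 = 0.05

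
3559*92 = 327428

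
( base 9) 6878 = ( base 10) 5093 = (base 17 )10aa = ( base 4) 1033211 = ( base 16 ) 13E5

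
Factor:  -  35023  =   - 35023^1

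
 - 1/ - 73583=1/73583 = 0.00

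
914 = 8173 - 7259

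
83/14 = 83/14 =5.93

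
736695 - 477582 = 259113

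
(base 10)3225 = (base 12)1A49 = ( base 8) 6231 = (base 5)100400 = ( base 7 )12255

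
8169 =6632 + 1537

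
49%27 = 22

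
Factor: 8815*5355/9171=5^2*7^1 * 17^1*41^1*43^1*1019^( - 1) = 5244925/1019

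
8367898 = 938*8921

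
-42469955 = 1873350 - 44343305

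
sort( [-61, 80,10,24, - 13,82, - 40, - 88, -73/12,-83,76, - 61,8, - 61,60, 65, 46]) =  [-88,-83,-61,  -  61, - 61, - 40, - 13, - 73/12,8,10, 24,46, 60,65,76,  80,  82] 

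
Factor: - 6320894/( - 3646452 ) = 2^(  -  1)*3^( - 1) *421^1*7507^1*303871^(  -  1) = 3160447/1823226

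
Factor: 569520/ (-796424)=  - 630/881= - 2^1* 3^2*5^1*7^1*881^( - 1 )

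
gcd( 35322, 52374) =1218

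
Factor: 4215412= 2^2*71^1*14843^1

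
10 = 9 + 1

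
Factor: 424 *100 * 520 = 22048000 =2^8*5^3*13^1*53^1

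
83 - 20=63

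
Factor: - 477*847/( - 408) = 134673/136=2^(-3)*3^1 * 7^1*11^2*17^( - 1) * 53^1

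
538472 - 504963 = 33509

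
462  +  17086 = 17548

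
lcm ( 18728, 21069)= 168552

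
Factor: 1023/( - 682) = -2^( - 1) *3^1 = - 3/2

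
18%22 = 18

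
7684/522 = 3842/261 = 14.72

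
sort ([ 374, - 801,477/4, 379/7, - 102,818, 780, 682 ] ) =[ - 801,  -  102, 379/7, 477/4, 374, 682, 780, 818 ] 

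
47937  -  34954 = 12983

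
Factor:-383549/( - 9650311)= 11^( -1)*383549^1*877301^( - 1) 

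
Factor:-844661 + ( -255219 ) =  - 1099880 = - 2^3*5^1*31^1*887^1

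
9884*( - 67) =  - 662228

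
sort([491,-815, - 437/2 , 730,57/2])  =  [-815, - 437/2, 57/2,491,730]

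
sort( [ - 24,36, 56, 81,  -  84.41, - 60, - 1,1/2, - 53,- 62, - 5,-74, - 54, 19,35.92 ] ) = [ - 84.41, - 74 , - 62, - 60, - 54,- 53, - 24, - 5, - 1,1/2,19,35.92,36 , 56, 81 ]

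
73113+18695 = 91808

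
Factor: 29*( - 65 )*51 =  - 96135 = - 3^1 *5^1*13^1*17^1*29^1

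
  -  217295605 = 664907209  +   - 882202814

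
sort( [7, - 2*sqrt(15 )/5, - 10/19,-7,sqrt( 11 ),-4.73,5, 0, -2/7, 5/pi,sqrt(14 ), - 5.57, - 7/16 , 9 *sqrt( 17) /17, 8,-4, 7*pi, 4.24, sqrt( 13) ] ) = [ - 7, - 5.57, - 4.73, - 4, - 2*sqrt( 15 )/5, - 10/19,  -  7/16, - 2/7, 0,  5/pi, 9*sqrt( 17) /17, sqrt(11 ), sqrt( 13 ), sqrt( 14), 4.24,  5,  7, 8,7*pi]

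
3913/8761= 3913/8761 = 0.45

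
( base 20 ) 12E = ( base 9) 554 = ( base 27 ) GM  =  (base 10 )454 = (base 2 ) 111000110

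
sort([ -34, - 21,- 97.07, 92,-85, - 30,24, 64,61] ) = [- 97.07, - 85,- 34,-30,-21,24, 61,64,92]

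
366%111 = 33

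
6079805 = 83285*73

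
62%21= 20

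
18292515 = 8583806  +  9708709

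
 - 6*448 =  - 2688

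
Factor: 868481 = 73^1*11897^1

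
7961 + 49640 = 57601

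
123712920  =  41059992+82652928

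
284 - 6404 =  - 6120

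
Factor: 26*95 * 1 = 2^1 * 5^1*13^1*19^1 = 2470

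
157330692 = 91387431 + 65943261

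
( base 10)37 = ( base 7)52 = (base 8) 45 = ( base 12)31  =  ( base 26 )1B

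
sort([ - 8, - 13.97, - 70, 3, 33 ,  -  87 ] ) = [ - 87, - 70, - 13.97,- 8,3,33] 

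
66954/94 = 712  +  13/47 = 712.28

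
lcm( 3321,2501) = 202581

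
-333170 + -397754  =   - 730924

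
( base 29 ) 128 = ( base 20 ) 257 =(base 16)38b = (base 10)907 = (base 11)755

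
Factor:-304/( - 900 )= 76/225 = 2^2*3^( - 2)*5^( -2)*19^1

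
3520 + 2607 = 6127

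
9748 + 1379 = 11127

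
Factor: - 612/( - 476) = 9/7 = 3^2*7^( - 1 )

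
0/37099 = 0 =0.00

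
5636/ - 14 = -403 + 3/7 =- 402.57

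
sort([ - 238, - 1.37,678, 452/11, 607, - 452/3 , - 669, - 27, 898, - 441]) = [-669, - 441,  -  238,-452/3, - 27, - 1.37, 452/11, 607, 678, 898]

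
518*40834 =21152012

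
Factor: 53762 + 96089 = 149851 =13^1 * 11527^1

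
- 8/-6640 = 1/830 = 0.00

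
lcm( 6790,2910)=20370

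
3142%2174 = 968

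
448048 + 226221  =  674269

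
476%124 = 104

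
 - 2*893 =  - 1786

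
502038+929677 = 1431715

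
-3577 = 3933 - 7510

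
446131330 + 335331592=781462922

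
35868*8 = 286944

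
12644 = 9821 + 2823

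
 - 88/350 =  - 1 + 131/175 = - 0.25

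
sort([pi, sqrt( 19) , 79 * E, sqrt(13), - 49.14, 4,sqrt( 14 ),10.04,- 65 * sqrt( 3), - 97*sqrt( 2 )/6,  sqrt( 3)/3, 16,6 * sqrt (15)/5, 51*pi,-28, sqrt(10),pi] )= [ -65 *sqrt( 3), - 49.14,- 28, - 97*  sqrt( 2) /6, sqrt(3 )/3, pi, pi, sqrt( 10),sqrt ( 13), sqrt(14 ),4,sqrt( 19 ),6 * sqrt( 15) /5,10.04,  16 , 51*pi, 79* E ] 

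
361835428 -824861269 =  - 463025841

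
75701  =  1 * 75701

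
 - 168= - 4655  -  -4487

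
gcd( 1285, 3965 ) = 5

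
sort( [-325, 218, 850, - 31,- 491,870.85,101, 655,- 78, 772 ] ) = [ - 491, - 325,-78,-31, 101, 218, 655, 772,850, 870.85 ]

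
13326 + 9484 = 22810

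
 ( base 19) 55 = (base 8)144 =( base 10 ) 100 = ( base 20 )50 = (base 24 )44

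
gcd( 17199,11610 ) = 27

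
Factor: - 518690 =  - 2^1*5^1*51869^1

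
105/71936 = 105/71936= 0.00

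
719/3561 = 719/3561 =0.20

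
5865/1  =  5865 = 5865.00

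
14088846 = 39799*354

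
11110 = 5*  2222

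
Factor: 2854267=13^1*29^1*67^1 *113^1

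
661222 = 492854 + 168368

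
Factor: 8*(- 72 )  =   - 2^6*3^2= - 576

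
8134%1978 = 222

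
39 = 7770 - 7731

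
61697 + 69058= 130755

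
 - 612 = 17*( - 36 ) 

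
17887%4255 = 867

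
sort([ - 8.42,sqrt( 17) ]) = [ - 8.42, sqrt( 17)]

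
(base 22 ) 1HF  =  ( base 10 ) 873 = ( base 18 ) 2c9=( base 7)2355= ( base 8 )1551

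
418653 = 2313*181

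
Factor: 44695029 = 3^1*439^1*33937^1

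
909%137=87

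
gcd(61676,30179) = 1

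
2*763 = 1526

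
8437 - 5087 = 3350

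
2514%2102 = 412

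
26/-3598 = -13/1799=-0.01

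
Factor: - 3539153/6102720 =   -  2^ (  -  6)*3^( - 2 )*5^( - 1 )*13^(-1)*163^ (-1 )*521^1*6793^1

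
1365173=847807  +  517366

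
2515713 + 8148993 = 10664706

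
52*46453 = 2415556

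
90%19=14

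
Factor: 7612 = 2^2*11^1*173^1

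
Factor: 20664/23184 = 2^(- 1) * 23^( - 1)*41^1 = 41/46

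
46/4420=23/2210=0.01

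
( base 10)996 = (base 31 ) 114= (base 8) 1744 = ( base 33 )u6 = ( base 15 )466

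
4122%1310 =192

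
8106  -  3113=4993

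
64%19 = 7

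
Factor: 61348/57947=2^2*7^2*313^1*57947^( - 1 )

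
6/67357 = 6/67357 = 0.00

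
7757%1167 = 755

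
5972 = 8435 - 2463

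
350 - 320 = 30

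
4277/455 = 9 + 2/5 = 9.40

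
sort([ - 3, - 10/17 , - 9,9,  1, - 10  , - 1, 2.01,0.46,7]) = [ - 10,-9, - 3  , - 1, - 10/17, 0.46,1,2.01, 7,9 ]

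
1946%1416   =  530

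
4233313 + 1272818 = 5506131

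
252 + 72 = 324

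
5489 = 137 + 5352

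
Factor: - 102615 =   -  3^1*5^1*6841^1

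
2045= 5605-3560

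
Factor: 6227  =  13^1*479^1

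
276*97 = 26772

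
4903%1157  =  275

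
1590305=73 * 21785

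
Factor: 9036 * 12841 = 116031276 = 2^2 *3^2 * 251^1 * 12841^1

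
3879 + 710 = 4589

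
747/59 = 747/59 = 12.66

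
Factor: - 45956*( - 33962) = 2^3*11489^1*16981^1 = 1560757672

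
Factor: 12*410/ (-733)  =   - 2^3*3^1*5^1*41^1*733^(-1 ) = - 4920/733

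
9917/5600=9917/5600 = 1.77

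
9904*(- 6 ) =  - 59424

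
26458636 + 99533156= 125991792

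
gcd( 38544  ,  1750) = 2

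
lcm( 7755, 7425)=348975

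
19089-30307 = -11218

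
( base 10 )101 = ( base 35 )2V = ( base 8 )145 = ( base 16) 65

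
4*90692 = 362768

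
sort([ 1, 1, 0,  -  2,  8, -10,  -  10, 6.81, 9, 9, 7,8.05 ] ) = [-10,-10,-2,0,1, 1, 6.81, 7 , 8, 8.05 , 9, 9 ]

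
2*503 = 1006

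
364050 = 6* 60675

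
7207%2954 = 1299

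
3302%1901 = 1401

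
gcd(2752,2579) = 1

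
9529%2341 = 165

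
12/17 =12/17  =  0.71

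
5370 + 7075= 12445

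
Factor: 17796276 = 2^2*3^2 * 494341^1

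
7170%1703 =358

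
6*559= 3354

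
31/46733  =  31/46733  =  0.00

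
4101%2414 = 1687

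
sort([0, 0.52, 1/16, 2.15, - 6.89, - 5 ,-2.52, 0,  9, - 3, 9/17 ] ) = [ - 6.89, - 5, - 3, - 2.52, 0, 0,1/16 , 0.52, 9/17, 2.15 , 9]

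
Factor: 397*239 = 239^1*397^1= 94883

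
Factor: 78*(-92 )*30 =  - 215280=- 2^4*3^2 *5^1 * 13^1*23^1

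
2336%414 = 266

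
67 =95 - 28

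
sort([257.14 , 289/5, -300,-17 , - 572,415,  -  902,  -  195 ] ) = [ - 902, - 572, - 300, - 195 ,-17,289/5, 257.14,415 ]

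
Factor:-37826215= -5^1*7^1*1080749^1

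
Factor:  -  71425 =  - 5^2*2857^1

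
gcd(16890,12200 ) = 10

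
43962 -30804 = 13158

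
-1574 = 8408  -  9982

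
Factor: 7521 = 3^1*23^1*109^1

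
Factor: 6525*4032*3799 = 2^6*3^4*5^2*7^1*29^2*131^1=99947131200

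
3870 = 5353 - 1483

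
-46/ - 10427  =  46/10427 =0.00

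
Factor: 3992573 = 13^1 * 307121^1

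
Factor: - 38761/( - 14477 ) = 83/31 = 31^( - 1)*83^1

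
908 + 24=932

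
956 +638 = 1594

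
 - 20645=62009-82654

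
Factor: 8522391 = 3^1*223^1* 12739^1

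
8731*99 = 864369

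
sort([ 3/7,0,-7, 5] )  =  [-7,0,3/7,5]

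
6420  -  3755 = 2665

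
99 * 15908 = 1574892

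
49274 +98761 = 148035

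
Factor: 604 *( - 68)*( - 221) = 2^4 * 13^1*17^2*151^1  =  9076912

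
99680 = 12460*8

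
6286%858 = 280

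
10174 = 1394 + 8780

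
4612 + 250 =4862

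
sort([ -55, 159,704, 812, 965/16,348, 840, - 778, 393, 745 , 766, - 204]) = [ - 778, - 204, -55, 965/16,159, 348, 393,704, 745, 766,812, 840]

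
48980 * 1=48980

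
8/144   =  1/18= 0.06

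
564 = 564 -0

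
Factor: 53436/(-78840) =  - 61/90 = - 2^ ( - 1) * 3^(  -  2) * 5^( - 1) * 61^1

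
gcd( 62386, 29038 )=2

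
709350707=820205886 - 110855179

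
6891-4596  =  2295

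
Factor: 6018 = 2^1*3^1*17^1*59^1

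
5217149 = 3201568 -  - 2015581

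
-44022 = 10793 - 54815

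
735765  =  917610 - 181845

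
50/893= 50/893 = 0.06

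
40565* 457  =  18538205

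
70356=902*78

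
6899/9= 6899/9=766.56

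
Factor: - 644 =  - 2^2 * 7^1 *23^1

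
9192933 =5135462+4057471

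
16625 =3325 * 5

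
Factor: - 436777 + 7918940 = 7482163 = 13^1*575551^1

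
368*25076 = 9227968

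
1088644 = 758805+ 329839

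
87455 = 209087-121632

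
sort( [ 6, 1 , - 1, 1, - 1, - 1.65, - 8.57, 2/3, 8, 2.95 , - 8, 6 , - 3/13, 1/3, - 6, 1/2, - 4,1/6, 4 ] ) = [ - 8.57,-8,-6, - 4, - 1.65, - 1, -1 , - 3/13, 1/6,1/3,1/2  ,  2/3,1, 1,2.95, 4, 6, 6, 8 ] 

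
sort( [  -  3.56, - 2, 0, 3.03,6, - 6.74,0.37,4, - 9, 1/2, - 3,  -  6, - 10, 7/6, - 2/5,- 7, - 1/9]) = [-10, - 9, - 7, - 6.74, - 6,- 3.56,  -  3, - 2, - 2/5, - 1/9, 0 , 0.37,1/2, 7/6, 3.03 , 4,6]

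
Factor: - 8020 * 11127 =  -89238540 = -2^2*3^1*5^1*401^1*3709^1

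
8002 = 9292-1290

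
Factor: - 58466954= - 2^1* 7^1 * 13^1*321247^1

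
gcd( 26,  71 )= 1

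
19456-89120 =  - 69664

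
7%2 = 1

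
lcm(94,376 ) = 376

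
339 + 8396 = 8735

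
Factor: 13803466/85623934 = 11^ ( - 1) * 17^( - 1 )*179^ ( - 1)*269^1 * 1279^( - 1) * 25657^1  =  6901733/42811967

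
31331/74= 423+29/74= 423.39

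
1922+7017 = 8939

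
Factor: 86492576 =2^5*2702893^1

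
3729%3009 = 720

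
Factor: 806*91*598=43860908 =2^2*7^1  *  13^3*  23^1*31^1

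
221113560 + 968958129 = 1190071689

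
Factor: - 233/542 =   -  2^( - 1 )*233^1 * 271^( - 1)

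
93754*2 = 187508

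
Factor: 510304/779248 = 74/113 = 2^1*37^1*113^( - 1)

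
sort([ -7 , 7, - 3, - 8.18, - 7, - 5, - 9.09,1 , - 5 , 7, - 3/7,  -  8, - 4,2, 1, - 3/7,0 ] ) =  [  -  9.09, - 8.18,-8,-7, - 7, - 5, - 5, -4 ,- 3,-3/7,- 3/7,0 , 1,1 , 2,7, 7 ] 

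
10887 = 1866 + 9021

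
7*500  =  3500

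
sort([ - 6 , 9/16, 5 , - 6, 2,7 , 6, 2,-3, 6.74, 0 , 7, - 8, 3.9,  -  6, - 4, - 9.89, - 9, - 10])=[ - 10, - 9.89, - 9, - 8,  -  6 , - 6 , - 6, - 4, - 3 , 0,9/16,2 , 2,3.9,5, 6 , 6.74 , 7, 7] 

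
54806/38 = 27403/19 = 1442.26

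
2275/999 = 2275/999 = 2.28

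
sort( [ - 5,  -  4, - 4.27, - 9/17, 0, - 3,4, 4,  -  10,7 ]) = [-10, - 5, - 4.27,-4, - 3, - 9/17, 0,4, 4,7] 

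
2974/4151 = 2974/4151  =  0.72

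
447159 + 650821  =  1097980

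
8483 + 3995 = 12478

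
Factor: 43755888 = 2^4*3^1 * 11^1*79^1 * 1049^1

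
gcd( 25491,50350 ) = 1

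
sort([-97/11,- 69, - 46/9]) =[ - 69,-97/11, - 46/9]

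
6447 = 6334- - 113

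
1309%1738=1309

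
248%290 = 248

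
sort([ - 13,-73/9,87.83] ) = [ - 13 , - 73/9,  87.83 ]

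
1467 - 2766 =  - 1299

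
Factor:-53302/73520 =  - 29/40 = -2^( - 3 )*5^( - 1)*29^1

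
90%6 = 0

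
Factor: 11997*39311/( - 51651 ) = -52401563/5739 = - 3^ ( - 1)*19^1*31^1 * 43^1*1913^( - 1)*2069^1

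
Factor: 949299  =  3^1 *13^1 * 101^1*241^1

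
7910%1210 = 650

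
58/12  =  29/6   =  4.83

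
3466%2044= 1422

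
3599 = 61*59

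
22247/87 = 255 + 62/87 = 255.71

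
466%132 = 70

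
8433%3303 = 1827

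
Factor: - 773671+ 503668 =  - 270003  =  - 3^1* 90001^1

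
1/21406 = 1/21406 = 0.00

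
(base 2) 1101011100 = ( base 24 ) 1BK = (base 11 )712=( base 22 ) 1H2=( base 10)860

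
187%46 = 3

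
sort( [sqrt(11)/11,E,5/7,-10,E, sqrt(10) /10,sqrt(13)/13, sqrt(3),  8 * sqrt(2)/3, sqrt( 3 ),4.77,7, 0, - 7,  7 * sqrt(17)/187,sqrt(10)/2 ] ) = [ - 10, - 7,0,7*sqrt(17 )/187,sqrt( 13 ) /13, sqrt( 11 )/11,sqrt(10)/10, 5/7,sqrt( 10 ) /2,sqrt(3),sqrt( 3), E, E,8 * sqrt( 2)/3 , 4.77, 7]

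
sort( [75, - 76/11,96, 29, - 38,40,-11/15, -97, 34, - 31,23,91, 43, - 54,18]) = [  -  97, - 54,-38, - 31,-76/11,  -  11/15, 18,23,29, 34, 40,43,75,91,  96 ] 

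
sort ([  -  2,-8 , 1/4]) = [ - 8,-2, 1/4]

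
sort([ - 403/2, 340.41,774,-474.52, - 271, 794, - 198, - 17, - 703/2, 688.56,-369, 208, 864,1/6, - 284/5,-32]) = [ - 474.52, - 369, - 703/2,-271, - 403/2,-198,-284/5, -32,-17, 1/6, 208,340.41, 688.56,  774, 794 , 864] 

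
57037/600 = 57037/600 = 95.06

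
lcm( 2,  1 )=2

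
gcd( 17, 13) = 1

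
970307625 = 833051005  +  137256620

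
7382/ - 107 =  - 7382/107 = - 68.99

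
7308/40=1827/10= 182.70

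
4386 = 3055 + 1331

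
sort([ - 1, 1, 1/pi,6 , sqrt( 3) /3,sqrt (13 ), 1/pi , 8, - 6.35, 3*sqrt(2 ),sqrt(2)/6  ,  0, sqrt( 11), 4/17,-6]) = [ - 6.35 , - 6, - 1, 0 , 4/17, sqrt ( 2) /6, 1/pi, 1/pi, sqrt( 3 ) /3,1,sqrt( 11),  sqrt( 13), 3*sqrt( 2),6,8 ] 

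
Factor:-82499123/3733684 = -2^( - 2)*7^1*101^1 * 116689^1 * 933421^(-1)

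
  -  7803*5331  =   - 41597793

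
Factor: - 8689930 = -2^1*5^1*868993^1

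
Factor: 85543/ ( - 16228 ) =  - 2^( - 2)*131^1*653^1 * 4057^( - 1 ) 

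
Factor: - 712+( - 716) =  - 2^2 * 3^1*7^1*17^1=- 1428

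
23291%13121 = 10170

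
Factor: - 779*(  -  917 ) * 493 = 352171099 =7^1*17^1*19^1*29^1 * 41^1*131^1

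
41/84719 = 41/84719 = 0.00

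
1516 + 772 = 2288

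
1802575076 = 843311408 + 959263668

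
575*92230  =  53032250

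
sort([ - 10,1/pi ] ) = [  -  10, 1/pi ] 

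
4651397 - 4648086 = 3311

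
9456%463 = 196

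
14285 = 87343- 73058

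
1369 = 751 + 618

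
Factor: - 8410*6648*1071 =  - 59879267280 = - 2^4*3^3*5^1*7^1* 17^1 *29^2*277^1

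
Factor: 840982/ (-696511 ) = - 2^1*211^( - 1) * 569^1*739^1 * 3301^(  -  1)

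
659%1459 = 659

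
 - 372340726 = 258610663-630951389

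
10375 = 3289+7086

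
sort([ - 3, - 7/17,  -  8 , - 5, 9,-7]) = [ - 8,-7, - 5 ,-3, - 7/17,9] 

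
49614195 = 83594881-33980686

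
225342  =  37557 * 6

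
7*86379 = 604653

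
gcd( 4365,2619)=873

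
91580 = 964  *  95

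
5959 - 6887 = - 928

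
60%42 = 18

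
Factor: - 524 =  - 2^2*131^1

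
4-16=  -  12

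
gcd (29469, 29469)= 29469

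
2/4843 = 2/4843 = 0.00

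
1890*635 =1200150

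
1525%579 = 367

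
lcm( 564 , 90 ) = 8460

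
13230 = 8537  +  4693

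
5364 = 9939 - 4575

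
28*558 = 15624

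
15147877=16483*919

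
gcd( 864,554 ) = 2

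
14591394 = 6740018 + 7851376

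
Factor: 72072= 2^3*3^2*7^1*11^1*13^1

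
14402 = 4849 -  -9553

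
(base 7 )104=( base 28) 1p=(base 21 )2b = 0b110101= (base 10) 53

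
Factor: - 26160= -2^4*3^1*5^1*109^1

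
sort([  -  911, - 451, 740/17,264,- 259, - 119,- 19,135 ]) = [ - 911,-451, - 259, - 119, - 19,  740/17,135,264]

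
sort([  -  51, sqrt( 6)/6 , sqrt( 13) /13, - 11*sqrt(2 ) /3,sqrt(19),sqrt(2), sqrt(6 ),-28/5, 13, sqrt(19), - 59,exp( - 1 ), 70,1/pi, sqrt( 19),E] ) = [-59, - 51, - 28/5, - 11 * sqrt( 2)/3 , sqrt( 13)/13, 1/pi, exp(-1),  sqrt(6)/6,  sqrt( 2) , sqrt( 6) , E, sqrt(19 ), sqrt (19), sqrt(19), 13,70 ]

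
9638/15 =642+8/15 =642.53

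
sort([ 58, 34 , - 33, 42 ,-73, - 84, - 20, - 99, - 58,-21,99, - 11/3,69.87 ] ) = [ - 99, - 84, - 73, - 58, - 33, - 21, - 20, - 11/3,34,42, 58 , 69.87,99 ] 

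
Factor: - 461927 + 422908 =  - 39019  =  - 39019^1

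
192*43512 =8354304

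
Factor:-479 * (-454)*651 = 2^1*3^1*7^1*31^1 * 227^1*479^1=141570366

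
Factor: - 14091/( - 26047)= 3^1*11^1 * 61^ ( - 1)=33/61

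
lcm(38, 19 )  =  38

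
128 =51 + 77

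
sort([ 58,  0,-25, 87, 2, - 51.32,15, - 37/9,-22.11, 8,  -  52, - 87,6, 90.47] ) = [ - 87, - 52,-51.32, - 25,-22.11, - 37/9, 0, 2,6, 8, 15, 58, 87,90.47 ]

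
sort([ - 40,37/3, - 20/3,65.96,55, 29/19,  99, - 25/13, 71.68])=[ - 40,- 20/3, - 25/13 , 29/19,37/3, 55,65.96 , 71.68,99]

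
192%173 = 19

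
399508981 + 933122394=1332631375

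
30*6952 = 208560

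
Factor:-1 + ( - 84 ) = -85 = -5^1*17^1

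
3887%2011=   1876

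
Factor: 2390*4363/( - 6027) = -2^1*3^( - 1)*5^1*7^ ( - 2 ) * 41^ ( - 1)*239^1 * 4363^1= - 10427570/6027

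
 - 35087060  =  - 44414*790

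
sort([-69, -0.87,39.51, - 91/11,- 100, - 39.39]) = [ - 100,  -  69, - 39.39,-91/11, - 0.87,39.51 ] 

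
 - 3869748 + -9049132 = - 12918880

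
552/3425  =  552/3425  =  0.16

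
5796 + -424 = 5372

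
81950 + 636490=718440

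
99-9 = 90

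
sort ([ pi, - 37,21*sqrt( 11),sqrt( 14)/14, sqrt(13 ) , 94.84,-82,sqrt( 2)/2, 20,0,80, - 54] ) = [ - 82, - 54, - 37,0,sqrt( 14) /14, sqrt( 2)/2,pi,sqrt( 13),20, 21*sqrt( 11),80 , 94.84]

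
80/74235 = 16/14847 = 0.00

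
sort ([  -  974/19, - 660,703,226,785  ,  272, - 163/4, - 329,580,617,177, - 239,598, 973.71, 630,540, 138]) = [-660, - 329, - 239,  -  974/19,-163/4,138, 177, 226,272, 540,580, 598,617, 630, 703,785, 973.71 ] 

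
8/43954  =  4/21977 =0.00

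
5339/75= 71+14/75 = 71.19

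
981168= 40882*24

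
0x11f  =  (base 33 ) 8n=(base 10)287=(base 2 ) 100011111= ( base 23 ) cb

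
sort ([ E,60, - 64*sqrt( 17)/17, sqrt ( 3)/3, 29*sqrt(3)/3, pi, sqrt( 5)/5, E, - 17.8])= [ - 17.8, - 64 * sqrt(17 ) /17, sqrt( 5)/5, sqrt(3 ) /3, E , E, pi,29 * sqrt(3 ) /3,  60]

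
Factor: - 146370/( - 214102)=255/373 = 3^1*5^1*17^1*373^(-1 )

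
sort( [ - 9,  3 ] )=[ - 9,3] 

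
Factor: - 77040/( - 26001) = 2^4 *3^ ( - 3)*5^1= 80/27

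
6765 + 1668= 8433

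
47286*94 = 4444884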